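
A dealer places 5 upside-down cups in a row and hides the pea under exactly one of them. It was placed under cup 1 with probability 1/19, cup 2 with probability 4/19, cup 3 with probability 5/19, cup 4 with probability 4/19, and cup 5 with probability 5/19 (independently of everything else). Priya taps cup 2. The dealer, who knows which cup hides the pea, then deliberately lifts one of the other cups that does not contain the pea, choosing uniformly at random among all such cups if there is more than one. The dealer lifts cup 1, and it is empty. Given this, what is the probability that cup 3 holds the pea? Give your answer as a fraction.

Condition on the true location of the pea.
If it is under cup 1 (prior 1/19): the dealer opened cup 1, so this case is ruled out; weight (1/19)·0 = 0.
If it is under cup 2 (prior 4/19): the dealer has 4 equally likely choices, so probability 1/4; weight (4/19)·(1/4) = 1/19.
If it is under either of cups 3 and 5 (prior 5/19 each): the dealer has 3 equally likely choices, so probability 1/3; weight (5/19)·(1/3) = 5/57 each.
If it is under cup 4 (prior 4/19): the dealer has 3 equally likely choices, so probability 1/3; weight (4/19)·(1/3) = 4/57.
The weights sum to 17/57.
So P(the pea under cup 3 | the dealer opened cup 1) = (5/57) / (17/57) = 5/17.

5/17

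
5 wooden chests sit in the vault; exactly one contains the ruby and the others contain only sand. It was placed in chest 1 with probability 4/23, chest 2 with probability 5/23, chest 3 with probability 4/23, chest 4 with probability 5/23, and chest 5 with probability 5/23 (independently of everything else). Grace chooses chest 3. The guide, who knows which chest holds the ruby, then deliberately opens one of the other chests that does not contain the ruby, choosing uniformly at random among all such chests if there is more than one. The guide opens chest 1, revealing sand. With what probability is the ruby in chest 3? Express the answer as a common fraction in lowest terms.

Consider each possible location of the ruby in turn.
If it is in chest 1 (prior 4/23): the guide opened chest 1, so this case is ruled out; weight (4/23)·0 = 0.
If it is in any of chests 2, 4, and 5 (prior 5/23 each): the guide has 3 equally likely choices, so probability 1/3; weight (5/23)·(1/3) = 5/69 each.
If it is in chest 3 (prior 4/23): the guide has 4 equally likely choices, so probability 1/4; weight (4/23)·(1/4) = 1/23.
The weights sum to 6/23.
So P(the ruby in chest 3 | the guide opened chest 1) = (1/23) / (6/23) = 1/6.

1/6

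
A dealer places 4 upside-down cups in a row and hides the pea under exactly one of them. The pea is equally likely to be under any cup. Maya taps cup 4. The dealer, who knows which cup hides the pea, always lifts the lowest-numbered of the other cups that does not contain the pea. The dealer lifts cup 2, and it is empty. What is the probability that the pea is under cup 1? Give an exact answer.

1

Consider each possible location of the pea in turn.
If it is under cup 1 (prior 1/4): cup 2 is the lowest-numbered option available, probability 1; weight (1/4)·1 = 1/4.
If it is under cup 2 (prior 1/4): the dealer opened cup 2, so this case is ruled out; weight (1/4)·0 = 0.
If it is under either of cups 3 and 4 (prior 1/4 each): the dealer would have opened cup 1 instead, probability 0; weight (1/4)·0 = 0 each.
The weights sum to 1/4.
So P(the pea under cup 1 | the dealer opened cup 2) = (1/4) / (1/4) = 1.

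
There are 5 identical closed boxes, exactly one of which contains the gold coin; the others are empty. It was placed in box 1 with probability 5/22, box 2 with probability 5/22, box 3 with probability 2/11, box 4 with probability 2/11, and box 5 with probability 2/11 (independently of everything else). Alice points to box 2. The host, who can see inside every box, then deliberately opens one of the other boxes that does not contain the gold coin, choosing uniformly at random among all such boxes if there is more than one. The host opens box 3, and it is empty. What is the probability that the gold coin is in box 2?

Condition on the true location of the gold coin.
If it is in box 1 (prior 5/22): the host has 3 equally likely choices, so probability 1/3; weight (5/22)·(1/3) = 5/66.
If it is in box 2 (prior 5/22): the host has 4 equally likely choices, so probability 1/4; weight (5/22)·(1/4) = 5/88.
If it is in box 3 (prior 2/11): the host opened box 3, so this case is ruled out; weight (2/11)·0 = 0.
If it is in either of boxes 4 and 5 (prior 2/11 each): the host has 3 equally likely choices, so probability 1/3; weight (2/11)·(1/3) = 2/33 each.
The weights sum to 67/264.
So P(the gold coin in box 2 | the host opened box 3) = (5/88) / (67/264) = 15/67.

15/67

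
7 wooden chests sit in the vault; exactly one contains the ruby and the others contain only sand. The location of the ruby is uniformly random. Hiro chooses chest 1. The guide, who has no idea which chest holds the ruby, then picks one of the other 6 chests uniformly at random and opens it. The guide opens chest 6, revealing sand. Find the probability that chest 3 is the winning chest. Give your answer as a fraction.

1/6

Because the guide chose which chest to open without knowing where the ruby is, the choice is independent of the prize location. Learning that chest 6 does not hold the ruby simply rules out that one location and leaves the remaining 6 chests still equally likely by symmetry.
So P(the ruby in chest 3) = 1/6.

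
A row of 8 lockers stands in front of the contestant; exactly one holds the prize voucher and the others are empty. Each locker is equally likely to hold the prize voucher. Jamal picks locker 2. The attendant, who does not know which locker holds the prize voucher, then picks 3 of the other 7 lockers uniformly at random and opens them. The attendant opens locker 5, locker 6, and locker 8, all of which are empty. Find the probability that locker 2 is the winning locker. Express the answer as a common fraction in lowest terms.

1/5

Because the attendant chose which lockers to open without knowing where the prize voucher is, the choice is independent of the prize location. Learning that none of the 3 opened lockers holds the prize voucher simply rules out those 3 locations and leaves the remaining 5 lockers still equally likely by symmetry.
So P(the prize voucher in locker 2) = 1/5.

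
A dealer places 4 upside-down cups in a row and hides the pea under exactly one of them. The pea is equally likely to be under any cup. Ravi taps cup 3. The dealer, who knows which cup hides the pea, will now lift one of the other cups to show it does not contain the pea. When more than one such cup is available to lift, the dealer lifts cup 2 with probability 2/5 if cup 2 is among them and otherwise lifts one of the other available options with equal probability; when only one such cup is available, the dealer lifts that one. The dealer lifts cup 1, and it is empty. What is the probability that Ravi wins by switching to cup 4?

Consider each possible location of the pea in turn.
If it is under cup 1 (prior 1/4): the dealer opened cup 1, so this case is ruled out; weight (1/4)·0 = 0.
If it is under cup 2 (prior 1/4): cup 2 holds the prize so is unavailable; the dealer chooses uniformly among the 2 others, probability 1/2; weight (1/4)·(1/2) = 1/8.
If it is under cup 3 (prior 1/4): cup 2 is available but not opened; cup 1 gets probability (1 − 2/5)/2 = 3/10; weight (1/4)·(3/10) = 3/40.
If it is under cup 4 (prior 1/4): cup 2 is available but not opened, probability 3/5; weight (1/4)·(3/5) = 3/20.
The weights sum to 7/20.
So P(the pea under cup 4 | the dealer opened cup 1) = (3/20) / (7/20) = 3/7.

3/7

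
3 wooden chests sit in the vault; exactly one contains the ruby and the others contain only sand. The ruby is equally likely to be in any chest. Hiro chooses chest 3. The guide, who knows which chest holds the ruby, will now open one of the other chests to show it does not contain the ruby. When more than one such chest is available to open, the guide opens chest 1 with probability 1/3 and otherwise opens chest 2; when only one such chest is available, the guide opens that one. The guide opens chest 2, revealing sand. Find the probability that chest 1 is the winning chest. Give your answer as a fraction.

Apply Bayes' rule, conditioning on where the ruby actually is.
If it is in chest 1 (prior 1/3): only chest 2 is available, probability 1; weight (1/3)·1 = 1/3.
If it is in chest 2 (prior 1/3): the guide opened chest 2, so this case is ruled out; weight (1/3)·0 = 0.
If it is in chest 3 (prior 1/3): chest 1 is available but not opened, probability 2/3; weight (1/3)·(2/3) = 2/9.
The weights sum to 5/9.
So P(the ruby in chest 1 | the guide opened chest 2) = (1/3) / (5/9) = 3/5.

3/5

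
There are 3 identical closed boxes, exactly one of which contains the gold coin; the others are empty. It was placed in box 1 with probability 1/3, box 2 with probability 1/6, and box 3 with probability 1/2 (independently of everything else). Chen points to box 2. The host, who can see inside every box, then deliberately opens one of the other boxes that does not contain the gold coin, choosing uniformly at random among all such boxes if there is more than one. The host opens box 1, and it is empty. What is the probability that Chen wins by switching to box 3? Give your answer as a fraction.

6/7

Consider each possible location of the gold coin in turn.
If it is in box 1 (prior 1/3): the host opened box 1, so this case is ruled out; weight (1/3)·0 = 0.
If it is in box 2 (prior 1/6): the host has 2 equally likely choices, so probability 1/2; weight (1/6)·(1/2) = 1/12.
If it is in box 3 (prior 1/2): the host has no choice, probability 1; weight (1/2)·1 = 1/2.
The weights sum to 7/12.
So P(the gold coin in box 3 | the host opened box 1) = (1/2) / (7/12) = 6/7.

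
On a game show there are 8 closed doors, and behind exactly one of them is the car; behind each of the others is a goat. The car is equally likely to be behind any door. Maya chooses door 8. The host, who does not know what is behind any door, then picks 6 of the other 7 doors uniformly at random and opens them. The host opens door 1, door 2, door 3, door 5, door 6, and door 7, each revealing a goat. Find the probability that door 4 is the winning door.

Because the host chose which doors to open without knowing where the car is, the choice is independent of the prize location. Learning that none of the 6 opened doors holds the car simply rules out those 6 locations and leaves the remaining 2 doors still equally likely by symmetry.
So P(the car behind door 4) = 1/2.

1/2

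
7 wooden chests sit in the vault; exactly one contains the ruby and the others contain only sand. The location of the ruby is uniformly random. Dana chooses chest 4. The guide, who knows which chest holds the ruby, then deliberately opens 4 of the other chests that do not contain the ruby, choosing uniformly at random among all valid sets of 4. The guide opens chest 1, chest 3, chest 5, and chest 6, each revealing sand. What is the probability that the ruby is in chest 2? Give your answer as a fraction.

Consider each possible location of the ruby in turn.
If it is in any of chests 1, 3, 5, and 6 (prior 1/7 each): that chest was opened and seen not to hold the prize — ruled out; weight (1/7)·0 = 0 each.
If it is in either of chests 2 and 7 (prior 1/7 each): the guide has 5 equally likely choices, so probability 1/5; weight (1/7)·(1/5) = 1/35 each.
If it is in chest 4 (prior 1/7): the guide has 15 equally likely choices, so probability 1/15; weight (1/7)·(1/15) = 1/105.
The weights sum to 1/15.
So P(the ruby in chest 2 | the guide opened chest 1, chest 3, chest 5, and chest 6) = (1/35) / (1/15) = 3/7.

3/7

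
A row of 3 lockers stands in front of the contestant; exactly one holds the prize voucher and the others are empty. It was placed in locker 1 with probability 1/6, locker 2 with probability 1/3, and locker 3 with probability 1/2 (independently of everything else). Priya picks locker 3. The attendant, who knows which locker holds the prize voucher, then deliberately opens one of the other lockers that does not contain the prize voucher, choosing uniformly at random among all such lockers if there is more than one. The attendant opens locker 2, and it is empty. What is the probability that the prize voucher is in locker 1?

2/5

Apply Bayes' rule, conditioning on where the prize voucher actually is.
If it is in locker 1 (prior 1/6): the attendant has no choice, probability 1; weight (1/6)·1 = 1/6.
If it is in locker 2 (prior 1/3): the attendant opened locker 2, so this case is ruled out; weight (1/3)·0 = 0.
If it is in locker 3 (prior 1/2): the attendant has 2 equally likely choices, so probability 1/2; weight (1/2)·(1/2) = 1/4.
The weights sum to 5/12.
So P(the prize voucher in locker 1 | the attendant opened locker 2) = (1/6) / (5/12) = 2/5.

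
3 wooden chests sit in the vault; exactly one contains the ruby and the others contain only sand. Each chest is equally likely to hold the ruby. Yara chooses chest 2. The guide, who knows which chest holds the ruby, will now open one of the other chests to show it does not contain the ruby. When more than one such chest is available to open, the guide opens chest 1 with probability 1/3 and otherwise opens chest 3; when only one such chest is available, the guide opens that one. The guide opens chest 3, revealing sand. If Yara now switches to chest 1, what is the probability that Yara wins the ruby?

Condition on the true location of the ruby.
If it is in chest 1 (prior 1/3): only chest 3 is available, probability 1; weight (1/3)·1 = 1/3.
If it is in chest 2 (prior 1/3): chest 1 is available but not opened, probability 2/3; weight (1/3)·(2/3) = 2/9.
If it is in chest 3 (prior 1/3): the guide opened chest 3, so this case is ruled out; weight (1/3)·0 = 0.
The weights sum to 5/9.
So P(the ruby in chest 1 | the guide opened chest 3) = (1/3) / (5/9) = 3/5.

3/5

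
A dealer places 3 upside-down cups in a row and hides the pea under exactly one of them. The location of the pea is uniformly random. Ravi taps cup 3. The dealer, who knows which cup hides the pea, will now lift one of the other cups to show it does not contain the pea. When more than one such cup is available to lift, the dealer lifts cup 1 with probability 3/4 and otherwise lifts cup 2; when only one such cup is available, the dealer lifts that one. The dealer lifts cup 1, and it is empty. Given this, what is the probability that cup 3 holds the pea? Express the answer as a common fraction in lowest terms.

Apply Bayes' rule, conditioning on where the pea actually is.
If it is under cup 1 (prior 1/3): the dealer opened cup 1, so this case is ruled out; weight (1/3)·0 = 0.
If it is under cup 2 (prior 1/3): only cup 1 is available, probability 1; weight (1/3)·1 = 1/3.
If it is under cup 3 (prior 1/3): cup 1 is available, opened with probability 3/4; weight (1/3)·(3/4) = 1/4.
The weights sum to 7/12.
So P(the pea under cup 3 | the dealer opened cup 1) = (1/4) / (7/12) = 3/7.

3/7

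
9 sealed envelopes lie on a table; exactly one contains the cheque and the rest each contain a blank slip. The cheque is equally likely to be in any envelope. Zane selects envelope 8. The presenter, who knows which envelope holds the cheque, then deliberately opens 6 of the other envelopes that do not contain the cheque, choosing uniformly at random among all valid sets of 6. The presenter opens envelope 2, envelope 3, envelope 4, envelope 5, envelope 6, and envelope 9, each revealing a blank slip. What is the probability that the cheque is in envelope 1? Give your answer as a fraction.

Apply Bayes' rule, conditioning on where the cheque actually is.
If it is in either of envelopes 1 and 7 (prior 1/9 each): the presenter has 7 equally likely choices, so probability 1/7; weight (1/9)·(1/7) = 1/63 each.
If it is in any of envelopes 2, 3, 4, 5, 6, and 9 (prior 1/9 each): that envelope was opened and seen not to hold the prize — ruled out; weight (1/9)·0 = 0 each.
If it is in envelope 8 (prior 1/9): the presenter has 28 equally likely choices, so probability 1/28; weight (1/9)·(1/28) = 1/252.
The weights sum to 1/28.
So P(the cheque in envelope 1 | the presenter opened envelope 2, envelope 3, envelope 4, envelope 5, envelope 6, and envelope 9) = (1/63) / (1/28) = 4/9.

4/9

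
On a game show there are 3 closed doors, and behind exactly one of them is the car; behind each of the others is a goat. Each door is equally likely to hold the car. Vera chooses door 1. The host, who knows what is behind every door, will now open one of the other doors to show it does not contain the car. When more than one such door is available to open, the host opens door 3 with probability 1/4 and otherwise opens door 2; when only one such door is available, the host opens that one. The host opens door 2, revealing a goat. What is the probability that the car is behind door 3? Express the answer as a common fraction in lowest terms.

4/7

Consider each possible location of the car in turn.
If it is behind door 1 (prior 1/3): door 3 is available but not opened, probability 3/4; weight (1/3)·(3/4) = 1/4.
If it is behind door 2 (prior 1/3): the host opened door 2, so this case is ruled out; weight (1/3)·0 = 0.
If it is behind door 3 (prior 1/3): only door 2 is available, probability 1; weight (1/3)·1 = 1/3.
The weights sum to 7/12.
So P(the car behind door 3 | the host opened door 2) = (1/3) / (7/12) = 4/7.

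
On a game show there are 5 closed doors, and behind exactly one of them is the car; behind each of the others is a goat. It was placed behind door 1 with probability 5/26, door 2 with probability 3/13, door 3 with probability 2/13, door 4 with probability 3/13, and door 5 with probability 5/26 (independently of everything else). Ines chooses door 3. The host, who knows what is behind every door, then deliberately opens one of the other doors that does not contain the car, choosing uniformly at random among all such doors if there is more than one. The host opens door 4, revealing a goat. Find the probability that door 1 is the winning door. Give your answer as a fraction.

Apply Bayes' rule, conditioning on where the car actually is.
If it is behind either of doors 1 and 5 (prior 5/26 each): the host has 3 equally likely choices, so probability 1/3; weight (5/26)·(1/3) = 5/78 each.
If it is behind door 2 (prior 3/13): the host has 3 equally likely choices, so probability 1/3; weight (3/13)·(1/3) = 1/13.
If it is behind door 3 (prior 2/13): the host has 4 equally likely choices, so probability 1/4; weight (2/13)·(1/4) = 1/26.
If it is behind door 4 (prior 3/13): the host opened door 4, so this case is ruled out; weight (3/13)·0 = 0.
The weights sum to 19/78.
So P(the car behind door 1 | the host opened door 4) = (5/78) / (19/78) = 5/19.

5/19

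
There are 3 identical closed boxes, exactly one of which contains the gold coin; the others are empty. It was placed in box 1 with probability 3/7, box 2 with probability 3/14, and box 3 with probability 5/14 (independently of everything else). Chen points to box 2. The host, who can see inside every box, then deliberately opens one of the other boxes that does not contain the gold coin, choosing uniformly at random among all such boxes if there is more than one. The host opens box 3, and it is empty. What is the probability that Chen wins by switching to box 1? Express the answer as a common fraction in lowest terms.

4/5

Consider each possible location of the gold coin in turn.
If it is in box 1 (prior 3/7): the host has no choice, probability 1; weight (3/7)·1 = 3/7.
If it is in box 2 (prior 3/14): the host has 2 equally likely choices, so probability 1/2; weight (3/14)·(1/2) = 3/28.
If it is in box 3 (prior 5/14): the host opened box 3, so this case is ruled out; weight (5/14)·0 = 0.
The weights sum to 15/28.
So P(the gold coin in box 1 | the host opened box 3) = (3/7) / (15/28) = 4/5.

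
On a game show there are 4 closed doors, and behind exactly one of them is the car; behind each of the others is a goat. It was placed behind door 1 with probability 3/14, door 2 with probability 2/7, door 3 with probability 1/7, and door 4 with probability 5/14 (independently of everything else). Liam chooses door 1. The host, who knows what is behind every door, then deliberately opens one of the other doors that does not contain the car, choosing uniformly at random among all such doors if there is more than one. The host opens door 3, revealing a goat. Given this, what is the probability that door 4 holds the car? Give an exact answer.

5/11

Apply Bayes' rule, conditioning on where the car actually is.
If it is behind door 1 (prior 3/14): the host has 3 equally likely choices, so probability 1/3; weight (3/14)·(1/3) = 1/14.
If it is behind door 2 (prior 2/7): the host has 2 equally likely choices, so probability 1/2; weight (2/7)·(1/2) = 1/7.
If it is behind door 3 (prior 1/7): the host opened door 3, so this case is ruled out; weight (1/7)·0 = 0.
If it is behind door 4 (prior 5/14): the host has 2 equally likely choices, so probability 1/2; weight (5/14)·(1/2) = 5/28.
The weights sum to 11/28.
So P(the car behind door 4 | the host opened door 3) = (5/28) / (11/28) = 5/11.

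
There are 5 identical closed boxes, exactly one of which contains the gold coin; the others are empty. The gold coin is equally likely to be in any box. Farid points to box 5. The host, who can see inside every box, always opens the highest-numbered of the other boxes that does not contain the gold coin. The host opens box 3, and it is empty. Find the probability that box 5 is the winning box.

0

Consider each possible location of the gold coin in turn.
If it is in any of boxes 1, 2, and 5 (prior 1/5 each): the host would have opened box 4 instead, probability 0; weight (1/5)·0 = 0 each.
If it is in box 3 (prior 1/5): the host opened box 3, so this case is ruled out; weight (1/5)·0 = 0.
If it is in box 4 (prior 1/5): box 3 is the highest-numbered option available, probability 1; weight (1/5)·1 = 1/5.
The weights sum to 1/5.
So P(the gold coin in box 5 | the host opened box 3) = 0 / (1/5) = 0.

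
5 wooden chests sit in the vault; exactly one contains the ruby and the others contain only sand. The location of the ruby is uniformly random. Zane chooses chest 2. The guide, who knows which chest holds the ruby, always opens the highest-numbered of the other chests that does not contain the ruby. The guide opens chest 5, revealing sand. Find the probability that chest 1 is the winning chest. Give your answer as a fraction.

Apply Bayes' rule, conditioning on where the ruby actually is.
If it is in any of chests 1, 2, 3, and 4 (prior 1/5 each): chest 5 is the highest-numbered option available, probability 1; weight (1/5)·1 = 1/5 each.
If it is in chest 5 (prior 1/5): the guide opened chest 5, so this case is ruled out; weight (1/5)·0 = 0.
The weights sum to 4/5.
So P(the ruby in chest 1 | the guide opened chest 5) = (1/5) / (4/5) = 1/4.

1/4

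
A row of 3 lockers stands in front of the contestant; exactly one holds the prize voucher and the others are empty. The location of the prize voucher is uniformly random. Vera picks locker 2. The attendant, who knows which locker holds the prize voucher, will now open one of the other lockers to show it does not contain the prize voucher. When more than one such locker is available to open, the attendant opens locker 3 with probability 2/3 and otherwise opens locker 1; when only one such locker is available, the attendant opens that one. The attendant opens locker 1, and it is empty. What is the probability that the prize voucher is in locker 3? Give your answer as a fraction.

3/4

Condition on the true location of the prize voucher.
If it is in locker 1 (prior 1/3): the attendant opened locker 1, so this case is ruled out; weight (1/3)·0 = 0.
If it is in locker 2 (prior 1/3): locker 3 is available but not opened, probability 1/3; weight (1/3)·(1/3) = 1/9.
If it is in locker 3 (prior 1/3): only locker 1 is available, probability 1; weight (1/3)·1 = 1/3.
The weights sum to 4/9.
So P(the prize voucher in locker 3 | the attendant opened locker 1) = (1/3) / (4/9) = 3/4.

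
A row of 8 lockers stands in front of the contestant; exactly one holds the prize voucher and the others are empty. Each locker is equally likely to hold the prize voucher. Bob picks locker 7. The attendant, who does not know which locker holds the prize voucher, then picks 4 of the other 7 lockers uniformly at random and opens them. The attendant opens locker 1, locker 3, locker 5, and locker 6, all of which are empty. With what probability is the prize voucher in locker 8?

Because the attendant chose which lockers to open without knowing where the prize voucher is, the choice is independent of the prize location. Learning that none of the 4 opened lockers holds the prize voucher simply rules out those 4 locations and leaves the remaining 4 lockers still equally likely by symmetry.
So P(the prize voucher in locker 8) = 1/4.

1/4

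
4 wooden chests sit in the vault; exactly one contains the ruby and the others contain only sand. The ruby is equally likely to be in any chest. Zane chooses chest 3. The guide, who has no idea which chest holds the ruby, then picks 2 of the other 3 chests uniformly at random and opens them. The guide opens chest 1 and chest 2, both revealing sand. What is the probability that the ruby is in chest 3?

Because the guide chose which chests to open without knowing where the ruby is, the choice is independent of the prize location. Learning that none of the 2 opened chests holds the ruby simply rules out those 2 locations and leaves the remaining 2 chests still equally likely by symmetry.
So P(the ruby in chest 3) = 1/2.

1/2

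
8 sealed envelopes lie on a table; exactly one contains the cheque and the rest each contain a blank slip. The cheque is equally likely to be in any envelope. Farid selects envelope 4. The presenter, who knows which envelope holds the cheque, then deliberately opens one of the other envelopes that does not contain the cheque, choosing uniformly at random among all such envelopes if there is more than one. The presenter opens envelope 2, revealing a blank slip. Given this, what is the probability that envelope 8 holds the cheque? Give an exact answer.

Apply Bayes' rule, conditioning on where the cheque actually is.
If it is in any of envelopes 1, 3, 5, 6, 7, and 8 (prior 1/8 each): the presenter has 6 equally likely choices, so probability 1/6; weight (1/8)·(1/6) = 1/48 each.
If it is in envelope 2 (prior 1/8): the presenter opened envelope 2, so this case is ruled out; weight (1/8)·0 = 0.
If it is in envelope 4 (prior 1/8): the presenter has 7 equally likely choices, so probability 1/7; weight (1/8)·(1/7) = 1/56.
The weights sum to 1/7.
So P(the cheque in envelope 8 | the presenter opened envelope 2) = (1/48) / (1/7) = 7/48.

7/48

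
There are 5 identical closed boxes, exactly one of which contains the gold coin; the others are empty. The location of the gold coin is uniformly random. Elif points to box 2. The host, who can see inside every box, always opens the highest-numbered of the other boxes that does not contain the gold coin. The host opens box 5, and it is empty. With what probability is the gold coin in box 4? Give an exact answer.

Apply Bayes' rule, conditioning on where the gold coin actually is.
If it is in any of boxes 1, 2, 3, and 4 (prior 1/5 each): box 5 is the highest-numbered option available, probability 1; weight (1/5)·1 = 1/5 each.
If it is in box 5 (prior 1/5): the host opened box 5, so this case is ruled out; weight (1/5)·0 = 0.
The weights sum to 4/5.
So P(the gold coin in box 4 | the host opened box 5) = (1/5) / (4/5) = 1/4.

1/4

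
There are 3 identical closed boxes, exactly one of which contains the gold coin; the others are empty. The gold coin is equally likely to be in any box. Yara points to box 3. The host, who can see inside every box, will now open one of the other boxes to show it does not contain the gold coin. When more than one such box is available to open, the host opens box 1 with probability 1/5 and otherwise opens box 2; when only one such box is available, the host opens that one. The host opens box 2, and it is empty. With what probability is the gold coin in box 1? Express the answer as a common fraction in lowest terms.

Consider each possible location of the gold coin in turn.
If it is in box 1 (prior 1/3): only box 2 is available, probability 1; weight (1/3)·1 = 1/3.
If it is in box 2 (prior 1/3): the host opened box 2, so this case is ruled out; weight (1/3)·0 = 0.
If it is in box 3 (prior 1/3): box 1 is available but not opened, probability 4/5; weight (1/3)·(4/5) = 4/15.
The weights sum to 3/5.
So P(the gold coin in box 1 | the host opened box 2) = (1/3) / (3/5) = 5/9.

5/9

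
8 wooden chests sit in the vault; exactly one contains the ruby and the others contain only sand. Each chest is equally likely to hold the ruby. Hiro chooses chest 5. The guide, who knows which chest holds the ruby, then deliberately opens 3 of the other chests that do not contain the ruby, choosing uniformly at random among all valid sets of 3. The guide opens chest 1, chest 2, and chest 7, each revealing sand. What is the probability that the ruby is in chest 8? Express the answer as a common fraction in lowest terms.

Apply Bayes' rule, conditioning on where the ruby actually is.
If it is in any of chests 1, 2, and 7 (prior 1/8 each): that chest was opened and seen not to hold the prize — ruled out; weight (1/8)·0 = 0 each.
If it is in any of chests 3, 4, 6, and 8 (prior 1/8 each): the guide has 20 equally likely choices, so probability 1/20; weight (1/8)·(1/20) = 1/160 each.
If it is in chest 5 (prior 1/8): the guide has 35 equally likely choices, so probability 1/35; weight (1/8)·(1/35) = 1/280.
The weights sum to 1/35.
So P(the ruby in chest 8 | the guide opened chest 1, chest 2, and chest 7) = (1/160) / (1/35) = 7/32.

7/32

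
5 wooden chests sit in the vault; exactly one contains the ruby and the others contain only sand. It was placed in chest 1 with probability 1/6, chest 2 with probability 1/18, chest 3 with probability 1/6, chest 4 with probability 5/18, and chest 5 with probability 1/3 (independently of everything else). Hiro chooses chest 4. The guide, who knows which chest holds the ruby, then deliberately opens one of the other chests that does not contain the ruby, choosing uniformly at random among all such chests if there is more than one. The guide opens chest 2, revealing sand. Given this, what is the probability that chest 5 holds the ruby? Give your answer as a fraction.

Apply Bayes' rule, conditioning on where the ruby actually is.
If it is in either of chests 1 and 3 (prior 1/6 each): the guide has 3 equally likely choices, so probability 1/3; weight (1/6)·(1/3) = 1/18 each.
If it is in chest 2 (prior 1/18): the guide opened chest 2, so this case is ruled out; weight (1/18)·0 = 0.
If it is in chest 4 (prior 5/18): the guide has 4 equally likely choices, so probability 1/4; weight (5/18)·(1/4) = 5/72.
If it is in chest 5 (prior 1/3): the guide has 3 equally likely choices, so probability 1/3; weight (1/3)·(1/3) = 1/9.
The weights sum to 7/24.
So P(the ruby in chest 5 | the guide opened chest 2) = (1/9) / (7/24) = 8/21.

8/21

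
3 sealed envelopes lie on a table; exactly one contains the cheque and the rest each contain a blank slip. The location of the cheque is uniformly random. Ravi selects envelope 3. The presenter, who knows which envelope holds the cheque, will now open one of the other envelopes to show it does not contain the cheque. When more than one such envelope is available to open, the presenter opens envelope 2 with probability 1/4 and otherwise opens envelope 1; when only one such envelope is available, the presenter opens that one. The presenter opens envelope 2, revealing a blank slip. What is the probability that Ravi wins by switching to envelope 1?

4/5

Apply Bayes' rule, conditioning on where the cheque actually is.
If it is in envelope 1 (prior 1/3): only envelope 2 is available, probability 1; weight (1/3)·1 = 1/3.
If it is in envelope 2 (prior 1/3): the presenter opened envelope 2, so this case is ruled out; weight (1/3)·0 = 0.
If it is in envelope 3 (prior 1/3): envelope 2 is available, opened with probability 1/4; weight (1/3)·(1/4) = 1/12.
The weights sum to 5/12.
So P(the cheque in envelope 1 | the presenter opened envelope 2) = (1/3) / (5/12) = 4/5.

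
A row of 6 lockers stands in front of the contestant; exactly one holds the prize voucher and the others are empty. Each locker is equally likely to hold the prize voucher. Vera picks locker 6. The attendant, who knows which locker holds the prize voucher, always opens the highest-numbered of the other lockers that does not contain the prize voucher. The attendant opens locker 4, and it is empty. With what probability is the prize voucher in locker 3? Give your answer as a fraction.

0

Apply Bayes' rule, conditioning on where the prize voucher actually is.
If it is in any of lockers 1, 2, 3, and 6 (prior 1/6 each): the attendant would have opened locker 5 instead, probability 0; weight (1/6)·0 = 0 each.
If it is in locker 4 (prior 1/6): the attendant opened locker 4, so this case is ruled out; weight (1/6)·0 = 0.
If it is in locker 5 (prior 1/6): locker 4 is the highest-numbered option available, probability 1; weight (1/6)·1 = 1/6.
The weights sum to 1/6.
So P(the prize voucher in locker 3 | the attendant opened locker 4) = 0 / (1/6) = 0.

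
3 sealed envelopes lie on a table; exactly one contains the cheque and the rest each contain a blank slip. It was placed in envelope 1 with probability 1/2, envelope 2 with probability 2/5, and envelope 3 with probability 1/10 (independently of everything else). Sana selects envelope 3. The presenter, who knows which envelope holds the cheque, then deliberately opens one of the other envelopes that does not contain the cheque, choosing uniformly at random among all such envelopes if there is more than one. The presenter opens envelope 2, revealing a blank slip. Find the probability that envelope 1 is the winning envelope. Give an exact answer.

Condition on the true location of the cheque.
If it is in envelope 1 (prior 1/2): the presenter has no choice, probability 1; weight (1/2)·1 = 1/2.
If it is in envelope 2 (prior 2/5): the presenter opened envelope 2, so this case is ruled out; weight (2/5)·0 = 0.
If it is in envelope 3 (prior 1/10): the presenter has 2 equally likely choices, so probability 1/2; weight (1/10)·(1/2) = 1/20.
The weights sum to 11/20.
So P(the cheque in envelope 1 | the presenter opened envelope 2) = (1/2) / (11/20) = 10/11.

10/11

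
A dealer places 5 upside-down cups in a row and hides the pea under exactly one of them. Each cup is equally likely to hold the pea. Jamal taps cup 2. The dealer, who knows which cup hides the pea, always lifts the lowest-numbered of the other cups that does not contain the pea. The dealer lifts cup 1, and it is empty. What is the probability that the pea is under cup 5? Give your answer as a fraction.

1/4

Consider each possible location of the pea in turn.
If it is under cup 1 (prior 1/5): the dealer opened cup 1, so this case is ruled out; weight (1/5)·0 = 0.
If it is under any of cups 2, 3, 4, and 5 (prior 1/5 each): cup 1 is the lowest-numbered option available, probability 1; weight (1/5)·1 = 1/5 each.
The weights sum to 4/5.
So P(the pea under cup 5 | the dealer opened cup 1) = (1/5) / (4/5) = 1/4.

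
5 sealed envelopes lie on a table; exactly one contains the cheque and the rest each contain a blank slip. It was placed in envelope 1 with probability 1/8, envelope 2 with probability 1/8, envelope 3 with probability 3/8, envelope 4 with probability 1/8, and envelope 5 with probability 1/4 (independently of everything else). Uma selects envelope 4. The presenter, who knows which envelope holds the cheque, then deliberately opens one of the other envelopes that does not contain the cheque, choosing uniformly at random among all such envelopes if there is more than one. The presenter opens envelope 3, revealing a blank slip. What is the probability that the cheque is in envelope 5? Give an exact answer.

Condition on the true location of the cheque.
If it is in either of envelopes 1 and 2 (prior 1/8 each): the presenter has 3 equally likely choices, so probability 1/3; weight (1/8)·(1/3) = 1/24 each.
If it is in envelope 3 (prior 3/8): the presenter opened envelope 3, so this case is ruled out; weight (3/8)·0 = 0.
If it is in envelope 4 (prior 1/8): the presenter has 4 equally likely choices, so probability 1/4; weight (1/8)·(1/4) = 1/32.
If it is in envelope 5 (prior 1/4): the presenter has 3 equally likely choices, so probability 1/3; weight (1/4)·(1/3) = 1/12.
The weights sum to 19/96.
So P(the cheque in envelope 5 | the presenter opened envelope 3) = (1/12) / (19/96) = 8/19.

8/19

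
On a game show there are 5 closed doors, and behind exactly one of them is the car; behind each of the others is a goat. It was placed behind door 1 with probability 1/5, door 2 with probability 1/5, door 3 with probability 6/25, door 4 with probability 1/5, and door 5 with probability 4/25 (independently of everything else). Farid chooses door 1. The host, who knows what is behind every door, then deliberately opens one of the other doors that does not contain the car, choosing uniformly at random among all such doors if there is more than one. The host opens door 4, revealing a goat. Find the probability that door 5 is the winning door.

16/75

Consider each possible location of the car in turn.
If it is behind door 1 (prior 1/5): the host has 4 equally likely choices, so probability 1/4; weight (1/5)·(1/4) = 1/20.
If it is behind door 2 (prior 1/5): the host has 3 equally likely choices, so probability 1/3; weight (1/5)·(1/3) = 1/15.
If it is behind door 3 (prior 6/25): the host has 3 equally likely choices, so probability 1/3; weight (6/25)·(1/3) = 2/25.
If it is behind door 4 (prior 1/5): the host opened door 4, so this case is ruled out; weight (1/5)·0 = 0.
If it is behind door 5 (prior 4/25): the host has 3 equally likely choices, so probability 1/3; weight (4/25)·(1/3) = 4/75.
The weights sum to 1/4.
So P(the car behind door 5 | the host opened door 4) = (4/75) / (1/4) = 16/75.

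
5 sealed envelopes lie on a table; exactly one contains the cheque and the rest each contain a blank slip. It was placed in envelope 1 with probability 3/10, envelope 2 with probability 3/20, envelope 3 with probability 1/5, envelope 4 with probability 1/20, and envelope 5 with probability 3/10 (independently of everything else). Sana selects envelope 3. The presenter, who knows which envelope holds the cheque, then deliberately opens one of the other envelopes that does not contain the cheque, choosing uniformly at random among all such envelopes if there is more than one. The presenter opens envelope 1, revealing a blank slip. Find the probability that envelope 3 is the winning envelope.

3/13

Condition on the true location of the cheque.
If it is in envelope 1 (prior 3/10): the presenter opened envelope 1, so this case is ruled out; weight (3/10)·0 = 0.
If it is in envelope 2 (prior 3/20): the presenter has 3 equally likely choices, so probability 1/3; weight (3/20)·(1/3) = 1/20.
If it is in envelope 3 (prior 1/5): the presenter has 4 equally likely choices, so probability 1/4; weight (1/5)·(1/4) = 1/20.
If it is in envelope 4 (prior 1/20): the presenter has 3 equally likely choices, so probability 1/3; weight (1/20)·(1/3) = 1/60.
If it is in envelope 5 (prior 3/10): the presenter has 3 equally likely choices, so probability 1/3; weight (3/10)·(1/3) = 1/10.
The weights sum to 13/60.
So P(the cheque in envelope 3 | the presenter opened envelope 1) = (1/20) / (13/60) = 3/13.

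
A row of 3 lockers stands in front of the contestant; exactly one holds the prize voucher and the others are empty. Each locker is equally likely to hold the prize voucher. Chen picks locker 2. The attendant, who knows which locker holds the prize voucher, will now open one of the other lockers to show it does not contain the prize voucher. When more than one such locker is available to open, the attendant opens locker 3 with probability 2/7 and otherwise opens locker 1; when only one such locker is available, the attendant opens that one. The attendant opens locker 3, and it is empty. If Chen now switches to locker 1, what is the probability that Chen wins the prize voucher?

Condition on the true location of the prize voucher.
If it is in locker 1 (prior 1/3): only locker 3 is available, probability 1; weight (1/3)·1 = 1/3.
If it is in locker 2 (prior 1/3): locker 3 is available, opened with probability 2/7; weight (1/3)·(2/7) = 2/21.
If it is in locker 3 (prior 1/3): the attendant opened locker 3, so this case is ruled out; weight (1/3)·0 = 0.
The weights sum to 3/7.
So P(the prize voucher in locker 1 | the attendant opened locker 3) = (1/3) / (3/7) = 7/9.

7/9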